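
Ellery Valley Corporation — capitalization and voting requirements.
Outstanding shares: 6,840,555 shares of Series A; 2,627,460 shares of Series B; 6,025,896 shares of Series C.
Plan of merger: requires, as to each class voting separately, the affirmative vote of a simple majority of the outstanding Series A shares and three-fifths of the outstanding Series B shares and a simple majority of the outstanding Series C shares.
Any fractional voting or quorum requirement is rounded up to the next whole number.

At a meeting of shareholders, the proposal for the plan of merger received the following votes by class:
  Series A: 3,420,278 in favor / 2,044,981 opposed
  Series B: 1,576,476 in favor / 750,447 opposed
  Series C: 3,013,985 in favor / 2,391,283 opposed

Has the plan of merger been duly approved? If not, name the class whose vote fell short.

Series A: a majority of 6840555 is 3420278; 3,420,278 required, 3,420,278 in favor — approved.
Series B: 3/5 of 2627460 = 1576476; 1,576,476 required, 1,576,476 in favor — approved.
Series C: a majority of 6025896 is 3012949; 3,012,949 required, 3,013,985 in favor — approved.

Approved — every class gave the required vote.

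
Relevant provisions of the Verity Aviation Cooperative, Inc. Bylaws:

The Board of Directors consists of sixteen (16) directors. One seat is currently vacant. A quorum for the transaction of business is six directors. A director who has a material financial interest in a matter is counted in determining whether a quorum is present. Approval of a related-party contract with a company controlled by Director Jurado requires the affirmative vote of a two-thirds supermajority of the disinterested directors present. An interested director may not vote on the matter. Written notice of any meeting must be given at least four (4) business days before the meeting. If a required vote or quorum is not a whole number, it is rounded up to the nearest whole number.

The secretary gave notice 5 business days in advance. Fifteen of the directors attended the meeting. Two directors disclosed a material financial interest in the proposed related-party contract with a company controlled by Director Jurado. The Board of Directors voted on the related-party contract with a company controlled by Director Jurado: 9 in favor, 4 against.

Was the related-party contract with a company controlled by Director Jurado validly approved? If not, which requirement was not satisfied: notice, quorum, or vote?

Notice: 5 business days given; 4 required (5 ≥ 4). Satisfied.
Quorum: 15 present (interested directors count toward quorum); quorum is 6. Satisfied.
Vote: the related-party contract with a company controlled by Director Jurado requires two-thirds of the disinterested directors present (15 − 2 = 13). 2/3 of 13 = 8.67, rounded up to 9, so 9 affirmative votes are needed; 9 voted in favor. Satisfied.

Valid — all requirements satisfied.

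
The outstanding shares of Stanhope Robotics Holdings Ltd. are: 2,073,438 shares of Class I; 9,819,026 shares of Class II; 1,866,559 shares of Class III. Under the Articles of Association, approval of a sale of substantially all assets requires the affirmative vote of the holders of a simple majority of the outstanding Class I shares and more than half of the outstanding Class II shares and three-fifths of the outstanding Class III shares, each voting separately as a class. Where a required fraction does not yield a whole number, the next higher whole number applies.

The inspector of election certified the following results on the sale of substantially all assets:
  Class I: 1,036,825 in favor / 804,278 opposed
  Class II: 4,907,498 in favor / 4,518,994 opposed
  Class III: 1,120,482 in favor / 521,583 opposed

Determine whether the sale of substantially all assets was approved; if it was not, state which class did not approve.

Class I: a majority of 2073438 is 1036720; 1,036,720 required, 1,036,825 in favor — approved.
Class II: a majority of 9819026 is 4909514; 4,909,514 required, 4,907,498 in favor — not approved.
Class III: 3/5 of 1866559 = 1119935.40, rounded up to 1119936; 1,119,936 required, 1,120,482 in favor — approved.

Not approved — the Class II shares did not give the required vote.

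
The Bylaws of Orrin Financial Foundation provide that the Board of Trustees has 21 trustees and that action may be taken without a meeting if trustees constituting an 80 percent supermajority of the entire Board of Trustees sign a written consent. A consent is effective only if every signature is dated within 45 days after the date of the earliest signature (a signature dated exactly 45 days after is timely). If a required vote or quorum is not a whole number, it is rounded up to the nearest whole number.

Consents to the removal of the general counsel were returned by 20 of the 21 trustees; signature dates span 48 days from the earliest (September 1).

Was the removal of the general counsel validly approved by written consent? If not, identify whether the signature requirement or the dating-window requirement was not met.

Not effective — dating-window requirement not satisfied.

Signatures required: an 80 percent supermajority of 21 — 4/5 of 21 = 16.80, rounded up to 17, so 17 needed; 20 signed. Sufficient.
Dating window: the latest signature is 48 days after the earliest; the limit is 45 days. Outside the window.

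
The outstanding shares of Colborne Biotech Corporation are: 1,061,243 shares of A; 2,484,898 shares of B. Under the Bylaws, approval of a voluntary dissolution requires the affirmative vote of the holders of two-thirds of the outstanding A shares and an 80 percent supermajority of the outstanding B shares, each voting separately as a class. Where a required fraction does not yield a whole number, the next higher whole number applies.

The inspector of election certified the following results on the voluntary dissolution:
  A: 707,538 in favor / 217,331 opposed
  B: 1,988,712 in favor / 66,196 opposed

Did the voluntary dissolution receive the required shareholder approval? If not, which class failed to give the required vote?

Approved — every class gave the required vote.

A: 2/3 of 1061243 = 707495.33, rounded up to 707496; 707,496 required, 707,538 in favor — approved.
B: 4/5 of 2484898 = 1987918.40, rounded up to 1987919; 1,987,919 required, 1,988,712 in favor — approved.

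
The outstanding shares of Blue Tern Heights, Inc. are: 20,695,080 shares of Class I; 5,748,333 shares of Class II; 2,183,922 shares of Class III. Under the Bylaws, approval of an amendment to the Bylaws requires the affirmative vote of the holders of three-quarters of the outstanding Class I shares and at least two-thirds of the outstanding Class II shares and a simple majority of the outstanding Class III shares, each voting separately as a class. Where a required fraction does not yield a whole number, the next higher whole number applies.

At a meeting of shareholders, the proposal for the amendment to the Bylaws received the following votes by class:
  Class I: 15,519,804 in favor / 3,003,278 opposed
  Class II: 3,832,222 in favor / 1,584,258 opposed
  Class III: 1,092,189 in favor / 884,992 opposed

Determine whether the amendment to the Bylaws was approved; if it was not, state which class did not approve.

Not approved — the Class I shares did not give the required vote.

Class I: 3/4 of 20695080 = 15521310; 15,521,310 required, 15,519,804 in favor — not approved.
Class II: 2/3 of 5748333 = 3832222; 3,832,222 required, 3,832,222 in favor — approved.
Class III: a majority of 2183922 is 1091962; 1,091,962 required, 1,092,189 in favor — approved.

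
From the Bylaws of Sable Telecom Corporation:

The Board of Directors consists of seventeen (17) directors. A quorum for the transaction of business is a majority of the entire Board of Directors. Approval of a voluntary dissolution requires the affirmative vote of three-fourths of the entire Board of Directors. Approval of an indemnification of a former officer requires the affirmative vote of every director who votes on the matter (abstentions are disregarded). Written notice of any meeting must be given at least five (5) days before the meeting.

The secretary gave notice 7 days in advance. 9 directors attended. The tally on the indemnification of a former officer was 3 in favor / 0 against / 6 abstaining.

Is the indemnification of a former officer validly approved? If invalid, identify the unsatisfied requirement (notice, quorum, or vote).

Notice: 7 days given; 5 required (7 ≥ 5). Satisfied.
Quorum: 9 present; quorum is 9. Satisfied.
Vote: the indemnification of a former officer requires the unanimous vote of the votes cast (9 present − 6 abstaining = 3). Unanimous means all 3, so 3 affirmative votes are needed; 3 voted in favor. Satisfied.

Valid — all requirements satisfied.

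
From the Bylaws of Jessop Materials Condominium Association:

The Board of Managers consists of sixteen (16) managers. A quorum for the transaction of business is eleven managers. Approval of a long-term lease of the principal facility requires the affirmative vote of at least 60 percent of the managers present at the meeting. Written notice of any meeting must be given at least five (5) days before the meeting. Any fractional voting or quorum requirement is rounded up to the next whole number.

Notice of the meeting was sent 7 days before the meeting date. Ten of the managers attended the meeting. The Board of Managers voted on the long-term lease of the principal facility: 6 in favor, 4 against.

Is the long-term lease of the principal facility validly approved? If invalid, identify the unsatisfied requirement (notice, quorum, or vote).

Notice: 7 days given; 5 required (7 ≥ 5). Satisfied.
Quorum: 10 present; quorum is 11. Not satisfied.
Vote: the long-term lease of the principal facility requires three-fifths of the managers present (10). 3/5 of 10 = 6, so 6 affirmative votes are needed; 6 voted in favor. Satisfied. (Moot — without a quorum no business can be validly transacted.)

Invalid — quorum requirement not satisfied.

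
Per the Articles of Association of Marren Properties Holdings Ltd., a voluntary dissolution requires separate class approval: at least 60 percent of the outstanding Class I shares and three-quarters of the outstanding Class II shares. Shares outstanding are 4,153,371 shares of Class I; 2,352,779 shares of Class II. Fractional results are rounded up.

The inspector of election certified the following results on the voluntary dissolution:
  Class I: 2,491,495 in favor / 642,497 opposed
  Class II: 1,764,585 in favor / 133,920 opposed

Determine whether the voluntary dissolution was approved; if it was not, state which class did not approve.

Class I: 3/5 of 4153371 = 2492022.60, rounded up to 2492023; 2,492,023 required, 2,491,495 in favor — not approved.
Class II: 3/4 of 2352779 = 1764584.25, rounded up to 1764585; 1,764,585 required, 1,764,585 in favor — approved.

Not approved — the Class I shares did not give the required vote.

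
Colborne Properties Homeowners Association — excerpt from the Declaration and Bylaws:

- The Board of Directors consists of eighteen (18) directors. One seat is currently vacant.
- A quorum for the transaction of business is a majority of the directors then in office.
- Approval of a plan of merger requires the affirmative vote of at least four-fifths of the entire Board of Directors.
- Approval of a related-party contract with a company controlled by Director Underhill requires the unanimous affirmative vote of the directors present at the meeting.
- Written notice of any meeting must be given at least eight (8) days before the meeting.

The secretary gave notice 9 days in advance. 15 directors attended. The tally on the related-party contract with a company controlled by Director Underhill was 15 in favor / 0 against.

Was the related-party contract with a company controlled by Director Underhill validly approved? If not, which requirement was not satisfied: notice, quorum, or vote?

Valid — all requirements satisfied.

Notice: 9 days given; 8 required (9 ≥ 8). Satisfied.
Quorum: 15 present; quorum is 9. Satisfied.
Vote: the related-party contract with a company controlled by Director Underhill requires the unanimous vote of the directors present (15). Unanimous means all 15, so 15 affirmative votes are needed; 15 voted in favor. Satisfied.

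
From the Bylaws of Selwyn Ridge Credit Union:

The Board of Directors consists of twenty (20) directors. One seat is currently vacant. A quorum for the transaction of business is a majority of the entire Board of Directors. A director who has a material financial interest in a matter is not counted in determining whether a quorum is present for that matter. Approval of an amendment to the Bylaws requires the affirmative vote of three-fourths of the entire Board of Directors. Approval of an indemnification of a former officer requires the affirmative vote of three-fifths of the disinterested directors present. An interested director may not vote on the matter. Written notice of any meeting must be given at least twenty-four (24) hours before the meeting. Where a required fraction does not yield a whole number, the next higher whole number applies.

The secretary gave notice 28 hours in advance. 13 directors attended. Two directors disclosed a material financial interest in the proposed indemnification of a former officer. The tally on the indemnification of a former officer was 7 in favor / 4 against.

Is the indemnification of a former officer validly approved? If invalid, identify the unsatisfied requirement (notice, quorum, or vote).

Valid — all requirements satisfied.

Notice: 28 hours given; 24 required (28 ≥ 24). Satisfied.
Quorum: 13 present, but the 2 interested directors do not count, leaving 11. Quorum is 11. Satisfied.
Vote: the indemnification of a former officer requires three-fifths of the disinterested directors present (13 − 2 = 11). 3/5 of 11 = 6.60, rounded up to 7, so 7 affirmative votes are needed; 7 voted in favor. Satisfied.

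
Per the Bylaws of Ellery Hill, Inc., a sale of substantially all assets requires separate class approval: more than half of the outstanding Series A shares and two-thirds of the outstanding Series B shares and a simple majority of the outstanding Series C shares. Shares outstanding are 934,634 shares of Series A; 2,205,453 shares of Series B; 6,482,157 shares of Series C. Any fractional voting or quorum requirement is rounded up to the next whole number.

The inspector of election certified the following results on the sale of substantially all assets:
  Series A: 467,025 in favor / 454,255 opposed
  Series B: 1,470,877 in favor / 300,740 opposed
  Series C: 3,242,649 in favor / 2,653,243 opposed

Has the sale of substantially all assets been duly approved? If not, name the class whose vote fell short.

Not approved — the Series A shares did not give the required vote.

Series A: a majority of 934634 is 467318; 467,318 required, 467,025 in favor — not approved.
Series B: 2/3 of 2205453 = 1470302; 1,470,302 required, 1,470,877 in favor — approved.
Series C: a majority of 6482157 is 3241079; 3,241,079 required, 3,242,649 in favor — approved.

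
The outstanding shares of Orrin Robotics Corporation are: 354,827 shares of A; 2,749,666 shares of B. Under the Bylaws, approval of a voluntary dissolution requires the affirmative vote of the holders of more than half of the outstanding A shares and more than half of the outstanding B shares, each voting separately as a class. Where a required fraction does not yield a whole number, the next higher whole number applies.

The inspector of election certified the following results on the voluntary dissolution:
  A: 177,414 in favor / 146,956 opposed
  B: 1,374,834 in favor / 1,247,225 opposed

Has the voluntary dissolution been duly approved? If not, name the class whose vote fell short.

A: a majority of 354827 is 177414; 177,414 required, 177,414 in favor — approved.
B: a majority of 2749666 is 1374834; 1,374,834 required, 1,374,834 in favor — approved.

Approved — every class gave the required vote.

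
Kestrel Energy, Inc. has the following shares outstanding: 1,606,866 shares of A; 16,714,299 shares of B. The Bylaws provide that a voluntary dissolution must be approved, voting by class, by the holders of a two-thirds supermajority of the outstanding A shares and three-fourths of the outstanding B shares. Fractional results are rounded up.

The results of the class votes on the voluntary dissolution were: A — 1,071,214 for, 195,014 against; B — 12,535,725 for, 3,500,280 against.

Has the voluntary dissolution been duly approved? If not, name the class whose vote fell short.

A: 2/3 of 1606866 = 1071244; 1,071,244 required, 1,071,214 in favor — not approved.
B: 3/4 of 16714299 = 12535724.25, rounded up to 12535725; 12,535,725 required, 12,535,725 in favor — approved.

Not approved — the A shares did not give the required vote.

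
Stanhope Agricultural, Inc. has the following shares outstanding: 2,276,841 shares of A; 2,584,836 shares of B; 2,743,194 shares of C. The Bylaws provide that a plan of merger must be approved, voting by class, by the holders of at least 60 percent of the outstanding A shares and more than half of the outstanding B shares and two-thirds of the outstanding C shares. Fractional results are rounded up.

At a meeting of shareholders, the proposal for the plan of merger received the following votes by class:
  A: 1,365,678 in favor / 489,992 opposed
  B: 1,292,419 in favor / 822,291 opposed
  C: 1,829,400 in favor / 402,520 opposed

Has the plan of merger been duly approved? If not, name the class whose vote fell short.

A: 3/5 of 2276841 = 1366104.60, rounded up to 1366105; 1,366,105 required, 1,365,678 in favor — not approved.
B: a majority of 2584836 is 1292419; 1,292,419 required, 1,292,419 in favor — approved.
C: 2/3 of 2743194 = 1828796; 1,828,796 required, 1,829,400 in favor — approved.

Not approved — the A shares did not give the required vote.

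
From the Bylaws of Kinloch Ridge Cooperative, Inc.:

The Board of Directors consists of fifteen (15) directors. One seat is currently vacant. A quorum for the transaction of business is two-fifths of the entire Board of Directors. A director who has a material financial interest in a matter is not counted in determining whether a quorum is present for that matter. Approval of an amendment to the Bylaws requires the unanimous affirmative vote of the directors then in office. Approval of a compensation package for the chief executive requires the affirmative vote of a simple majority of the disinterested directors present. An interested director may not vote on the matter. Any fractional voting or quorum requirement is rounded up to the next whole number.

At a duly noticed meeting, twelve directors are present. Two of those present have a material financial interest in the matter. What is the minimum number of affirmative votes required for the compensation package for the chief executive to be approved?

6

The compensation package for the chief executive requires a majority of the disinterested directors present (12 − 2 = 10).
A majority of 10 is 6.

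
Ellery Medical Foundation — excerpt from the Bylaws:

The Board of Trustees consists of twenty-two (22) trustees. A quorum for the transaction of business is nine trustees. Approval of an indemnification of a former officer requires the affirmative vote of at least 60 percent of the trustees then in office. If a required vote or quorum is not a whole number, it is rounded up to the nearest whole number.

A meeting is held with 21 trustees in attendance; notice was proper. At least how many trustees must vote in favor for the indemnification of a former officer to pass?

14

The indemnification of a former officer requires three-fifths of the trustees then in office (22).
3/5 of 22 = 13.20, rounded up to 14.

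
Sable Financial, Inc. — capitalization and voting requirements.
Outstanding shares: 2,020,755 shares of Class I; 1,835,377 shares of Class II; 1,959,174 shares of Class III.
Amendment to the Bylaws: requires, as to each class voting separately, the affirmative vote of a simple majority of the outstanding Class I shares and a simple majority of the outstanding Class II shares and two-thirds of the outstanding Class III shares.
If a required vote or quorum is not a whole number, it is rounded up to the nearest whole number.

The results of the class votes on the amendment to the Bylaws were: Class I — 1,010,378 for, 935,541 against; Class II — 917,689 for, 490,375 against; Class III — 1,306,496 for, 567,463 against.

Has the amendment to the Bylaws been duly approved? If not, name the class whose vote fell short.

Approved — every class gave the required vote.

Class I: a majority of 2020755 is 1010378; 1,010,378 required, 1,010,378 in favor — approved.
Class II: a majority of 1835377 is 917689; 917,689 required, 917,689 in favor — approved.
Class III: 2/3 of 1959174 = 1306116; 1,306,116 required, 1,306,496 in favor — approved.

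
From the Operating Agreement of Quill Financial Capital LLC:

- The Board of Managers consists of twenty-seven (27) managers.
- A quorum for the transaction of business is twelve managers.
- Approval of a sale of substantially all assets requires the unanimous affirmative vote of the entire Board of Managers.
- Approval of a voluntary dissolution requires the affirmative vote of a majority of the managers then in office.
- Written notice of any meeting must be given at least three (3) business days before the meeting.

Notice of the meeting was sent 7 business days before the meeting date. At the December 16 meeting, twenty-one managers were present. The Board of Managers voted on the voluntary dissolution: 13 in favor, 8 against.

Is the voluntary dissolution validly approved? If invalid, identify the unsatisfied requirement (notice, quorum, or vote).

Invalid — vote requirement not satisfied.

Notice: 7 business days given; 3 required (7 ≥ 3). Satisfied.
Quorum: 21 present; quorum is 12. Satisfied.
Vote: the voluntary dissolution requires a majority of the managers then in office (27). A majority of 27 is 14, so 14 affirmative votes are needed; 13 voted in favor. Not satisfied.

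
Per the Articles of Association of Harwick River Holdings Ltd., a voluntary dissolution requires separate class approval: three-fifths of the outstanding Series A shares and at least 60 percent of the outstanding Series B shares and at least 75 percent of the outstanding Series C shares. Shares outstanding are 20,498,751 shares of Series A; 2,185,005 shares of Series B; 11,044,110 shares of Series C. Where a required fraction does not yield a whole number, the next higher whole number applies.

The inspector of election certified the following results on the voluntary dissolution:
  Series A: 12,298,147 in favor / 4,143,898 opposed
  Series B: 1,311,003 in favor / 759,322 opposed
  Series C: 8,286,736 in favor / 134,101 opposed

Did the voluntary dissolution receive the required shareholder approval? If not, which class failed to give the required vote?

Series A: 3/5 of 20498751 = 12299250.60, rounded up to 12299251; 12,299,251 required, 12,298,147 in favor — not approved.
Series B: 3/5 of 2185005 = 1311003; 1,311,003 required, 1,311,003 in favor — approved.
Series C: 3/4 of 11044110 = 8283082.50, rounded up to 8283083; 8,283,083 required, 8,286,736 in favor — approved.

Not approved — the Series A shares did not give the required vote.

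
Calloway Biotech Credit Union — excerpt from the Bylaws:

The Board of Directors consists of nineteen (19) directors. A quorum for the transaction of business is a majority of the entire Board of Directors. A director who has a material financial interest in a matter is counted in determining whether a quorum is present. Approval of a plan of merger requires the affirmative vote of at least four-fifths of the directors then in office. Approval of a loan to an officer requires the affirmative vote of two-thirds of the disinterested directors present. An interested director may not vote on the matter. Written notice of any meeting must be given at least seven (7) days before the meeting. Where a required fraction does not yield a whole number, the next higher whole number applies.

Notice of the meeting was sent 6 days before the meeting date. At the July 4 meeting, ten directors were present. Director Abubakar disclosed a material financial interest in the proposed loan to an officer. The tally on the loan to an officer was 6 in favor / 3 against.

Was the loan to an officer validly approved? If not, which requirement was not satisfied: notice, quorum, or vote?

Invalid — notice requirement not satisfied.

Notice: 6 days given; 7 required (6 < 7). Not satisfied.
Quorum: 10 present (interested directors count toward quorum); quorum is 10. Satisfied.
Vote: the loan to an officer requires two-thirds of the disinterested directors present (10 − 1 = 9). 2/3 of 9 = 6, so 6 affirmative votes are needed; 6 voted in favor. Satisfied.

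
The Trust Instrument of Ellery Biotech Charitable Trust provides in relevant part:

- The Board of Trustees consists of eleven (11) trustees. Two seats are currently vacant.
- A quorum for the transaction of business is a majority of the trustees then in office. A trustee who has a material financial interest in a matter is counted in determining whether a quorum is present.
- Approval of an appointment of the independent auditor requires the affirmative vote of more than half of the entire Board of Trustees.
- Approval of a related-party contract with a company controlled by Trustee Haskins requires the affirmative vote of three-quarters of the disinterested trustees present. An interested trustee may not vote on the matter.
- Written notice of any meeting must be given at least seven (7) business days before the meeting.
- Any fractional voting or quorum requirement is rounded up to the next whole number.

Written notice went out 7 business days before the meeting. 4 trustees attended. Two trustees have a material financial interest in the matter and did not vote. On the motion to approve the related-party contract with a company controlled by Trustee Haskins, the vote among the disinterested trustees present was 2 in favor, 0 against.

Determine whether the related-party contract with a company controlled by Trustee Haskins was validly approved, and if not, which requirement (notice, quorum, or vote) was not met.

Notice: 7 business days given; 7 required (7 ≥ 7). Satisfied.
Quorum: 4 present (interested trustees count toward quorum); quorum is 5. Not satisfied.
Vote: the related-party contract with a company controlled by Trustee Haskins requires three-fourths of the disinterested trustees present (4 − 2 = 2). 3/4 of 2 = 1.50, rounded up to 2, so 2 affirmative votes are needed; 2 voted in favor. Satisfied. (Moot — without a quorum no business can be validly transacted.)

Invalid — quorum requirement not satisfied.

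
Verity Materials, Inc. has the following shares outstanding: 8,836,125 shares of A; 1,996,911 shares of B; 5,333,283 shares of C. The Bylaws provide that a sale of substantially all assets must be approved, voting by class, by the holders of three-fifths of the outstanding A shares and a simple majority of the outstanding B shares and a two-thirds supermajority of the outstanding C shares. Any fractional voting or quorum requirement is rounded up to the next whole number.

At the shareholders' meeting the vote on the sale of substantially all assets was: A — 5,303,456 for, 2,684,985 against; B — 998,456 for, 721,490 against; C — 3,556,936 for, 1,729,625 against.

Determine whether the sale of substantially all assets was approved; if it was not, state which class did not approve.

A: 3/5 of 8836125 = 5301675; 5,301,675 required, 5,303,456 in favor — approved.
B: a majority of 1996911 is 998456; 998,456 required, 998,456 in favor — approved.
C: 2/3 of 5333283 = 3555522; 3,555,522 required, 3,556,936 in favor — approved.

Approved — every class gave the required vote.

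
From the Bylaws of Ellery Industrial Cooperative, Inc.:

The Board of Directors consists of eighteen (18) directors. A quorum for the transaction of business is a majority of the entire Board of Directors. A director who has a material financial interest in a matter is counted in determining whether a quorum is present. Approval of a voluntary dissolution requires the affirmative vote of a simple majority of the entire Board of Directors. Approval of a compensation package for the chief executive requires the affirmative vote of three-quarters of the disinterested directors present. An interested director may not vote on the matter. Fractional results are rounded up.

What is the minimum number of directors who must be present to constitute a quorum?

A majority of 18 is 10.

10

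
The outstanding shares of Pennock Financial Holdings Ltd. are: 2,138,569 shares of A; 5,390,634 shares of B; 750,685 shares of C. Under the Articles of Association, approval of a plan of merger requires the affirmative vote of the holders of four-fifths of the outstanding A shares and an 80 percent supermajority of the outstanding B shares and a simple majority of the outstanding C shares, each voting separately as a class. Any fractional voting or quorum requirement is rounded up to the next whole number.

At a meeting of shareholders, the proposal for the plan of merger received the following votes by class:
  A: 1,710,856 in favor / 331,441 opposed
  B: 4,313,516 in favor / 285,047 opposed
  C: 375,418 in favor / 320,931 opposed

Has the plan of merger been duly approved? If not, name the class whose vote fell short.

A: 4/5 of 2138569 = 1710855.20, rounded up to 1710856; 1,710,856 required, 1,710,856 in favor — approved.
B: 4/5 of 5390634 = 4312507.20, rounded up to 4312508; 4,312,508 required, 4,313,516 in favor — approved.
C: a majority of 750685 is 375343; 375,343 required, 375,418 in favor — approved.

Approved — every class gave the required vote.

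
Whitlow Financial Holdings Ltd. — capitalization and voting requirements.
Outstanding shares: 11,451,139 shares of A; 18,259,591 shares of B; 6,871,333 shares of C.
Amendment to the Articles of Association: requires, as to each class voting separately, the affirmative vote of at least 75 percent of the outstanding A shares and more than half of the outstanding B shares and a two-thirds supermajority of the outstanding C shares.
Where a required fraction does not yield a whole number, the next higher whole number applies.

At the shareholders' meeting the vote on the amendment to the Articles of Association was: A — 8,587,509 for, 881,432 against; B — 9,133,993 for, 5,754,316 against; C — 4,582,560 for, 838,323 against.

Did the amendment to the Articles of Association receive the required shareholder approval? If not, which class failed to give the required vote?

A: 3/4 of 11451139 = 8588354.25, rounded up to 8588355; 8,588,355 required, 8,587,509 in favor — not approved.
B: a majority of 18259591 is 9129796; 9,129,796 required, 9,133,993 in favor — approved.
C: 2/3 of 6871333 = 4580888.67, rounded up to 4580889; 4,580,889 required, 4,582,560 in favor — approved.

Not approved — the A shares did not give the required vote.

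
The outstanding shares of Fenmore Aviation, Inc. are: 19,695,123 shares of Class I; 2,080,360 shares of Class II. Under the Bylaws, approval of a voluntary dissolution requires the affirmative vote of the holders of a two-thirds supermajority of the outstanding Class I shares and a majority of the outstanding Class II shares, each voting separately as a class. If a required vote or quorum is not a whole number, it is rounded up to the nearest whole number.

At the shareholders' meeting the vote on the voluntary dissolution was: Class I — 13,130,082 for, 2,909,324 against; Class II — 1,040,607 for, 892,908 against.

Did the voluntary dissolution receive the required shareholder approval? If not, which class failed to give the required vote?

Class I: 2/3 of 19695123 = 13130082; 13,130,082 required, 13,130,082 in favor — approved.
Class II: a majority of 2080360 is 1040181; 1,040,181 required, 1,040,607 in favor — approved.

Approved — every class gave the required vote.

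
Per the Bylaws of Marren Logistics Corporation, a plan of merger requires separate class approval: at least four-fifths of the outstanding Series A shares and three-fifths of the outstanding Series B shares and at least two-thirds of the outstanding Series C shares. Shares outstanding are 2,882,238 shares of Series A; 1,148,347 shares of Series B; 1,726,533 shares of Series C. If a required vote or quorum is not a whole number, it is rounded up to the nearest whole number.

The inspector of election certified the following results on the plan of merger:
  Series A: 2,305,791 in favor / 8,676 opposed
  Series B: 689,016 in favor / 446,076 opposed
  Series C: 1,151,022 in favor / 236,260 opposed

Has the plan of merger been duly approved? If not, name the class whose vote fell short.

Approved — every class gave the required vote.

Series A: 4/5 of 2882238 = 2305790.40, rounded up to 2305791; 2,305,791 required, 2,305,791 in favor — approved.
Series B: 3/5 of 1148347 = 689008.20, rounded up to 689009; 689,009 required, 689,016 in favor — approved.
Series C: 2/3 of 1726533 = 1151022; 1,151,022 required, 1,151,022 in favor — approved.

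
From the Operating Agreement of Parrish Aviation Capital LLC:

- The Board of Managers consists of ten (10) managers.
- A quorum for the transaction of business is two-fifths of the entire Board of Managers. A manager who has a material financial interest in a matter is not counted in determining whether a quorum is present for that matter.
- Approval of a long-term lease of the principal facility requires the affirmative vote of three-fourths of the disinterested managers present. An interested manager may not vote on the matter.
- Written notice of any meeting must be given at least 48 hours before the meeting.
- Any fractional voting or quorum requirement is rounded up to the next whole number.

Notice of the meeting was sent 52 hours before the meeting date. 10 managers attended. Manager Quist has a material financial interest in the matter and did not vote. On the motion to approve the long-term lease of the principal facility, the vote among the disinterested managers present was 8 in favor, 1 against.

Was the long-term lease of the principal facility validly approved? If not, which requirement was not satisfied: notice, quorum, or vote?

Valid — all requirements satisfied.

Notice: 52 hours given; 48 required (52 ≥ 48). Satisfied.
Quorum: 10 present, but the 1 interested manager does not count, leaving 9. Quorum is 4. Satisfied.
Vote: the long-term lease of the principal facility requires three-fourths of the disinterested managers present (10 − 1 = 9). 3/4 of 9 = 6.75, rounded up to 7, so 7 affirmative votes are needed; 8 voted in favor. Satisfied.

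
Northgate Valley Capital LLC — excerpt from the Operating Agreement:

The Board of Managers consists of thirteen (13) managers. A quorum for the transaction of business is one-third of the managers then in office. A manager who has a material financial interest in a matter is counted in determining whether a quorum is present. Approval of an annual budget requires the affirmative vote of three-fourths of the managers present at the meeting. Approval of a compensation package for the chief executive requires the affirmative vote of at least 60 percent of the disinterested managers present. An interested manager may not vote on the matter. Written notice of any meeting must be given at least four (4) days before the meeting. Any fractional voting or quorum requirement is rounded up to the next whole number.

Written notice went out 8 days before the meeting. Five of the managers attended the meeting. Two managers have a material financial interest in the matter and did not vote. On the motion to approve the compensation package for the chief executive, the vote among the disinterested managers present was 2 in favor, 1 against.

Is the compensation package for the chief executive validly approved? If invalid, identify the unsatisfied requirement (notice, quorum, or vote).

Notice: 8 days given; 4 required (8 ≥ 4). Satisfied.
Quorum: 5 present (interested managers count toward quorum); quorum is 5. Satisfied.
Vote: the compensation package for the chief executive requires three-fifths of the disinterested managers present (5 − 2 = 3). 3/5 of 3 = 1.80, rounded up to 2, so 2 affirmative votes are needed; 2 voted in favor. Satisfied.

Valid — all requirements satisfied.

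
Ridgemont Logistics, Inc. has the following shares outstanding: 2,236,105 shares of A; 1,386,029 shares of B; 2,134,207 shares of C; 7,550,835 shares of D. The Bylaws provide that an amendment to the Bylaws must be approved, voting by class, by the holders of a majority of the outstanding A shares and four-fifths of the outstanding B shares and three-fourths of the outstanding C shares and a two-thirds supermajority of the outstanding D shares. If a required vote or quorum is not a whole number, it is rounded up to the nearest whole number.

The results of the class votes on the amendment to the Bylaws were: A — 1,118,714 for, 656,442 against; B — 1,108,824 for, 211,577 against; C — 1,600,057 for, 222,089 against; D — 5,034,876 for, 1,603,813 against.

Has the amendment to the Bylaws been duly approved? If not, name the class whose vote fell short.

Not approved — the C shares did not give the required vote.

A: a majority of 2236105 is 1118053; 1,118,053 required, 1,118,714 in favor — approved.
B: 4/5 of 1386029 = 1108823.20, rounded up to 1108824; 1,108,824 required, 1,108,824 in favor — approved.
C: 3/4 of 2134207 = 1600655.25, rounded up to 1600656; 1,600,656 required, 1,600,057 in favor — not approved.
D: 2/3 of 7550835 = 5033890; 5,033,890 required, 5,034,876 in favor — approved.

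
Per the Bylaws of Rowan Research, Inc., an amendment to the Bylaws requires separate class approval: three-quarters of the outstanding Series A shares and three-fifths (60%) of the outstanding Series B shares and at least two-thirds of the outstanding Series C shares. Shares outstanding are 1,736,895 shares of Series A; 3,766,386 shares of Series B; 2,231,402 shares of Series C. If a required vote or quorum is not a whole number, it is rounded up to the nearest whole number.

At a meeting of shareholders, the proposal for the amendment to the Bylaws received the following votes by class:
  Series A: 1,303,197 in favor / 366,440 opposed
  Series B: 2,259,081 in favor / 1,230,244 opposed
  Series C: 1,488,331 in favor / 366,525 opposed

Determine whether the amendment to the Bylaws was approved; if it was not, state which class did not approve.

Not approved — the Series B shares did not give the required vote.

Series A: 3/4 of 1736895 = 1302671.25, rounded up to 1302672; 1,302,672 required, 1,303,197 in favor — approved.
Series B: 3/5 of 3766386 = 2259831.60, rounded up to 2259832; 2,259,832 required, 2,259,081 in favor — not approved.
Series C: 2/3 of 2231402 = 1487601.33, rounded up to 1487602; 1,487,602 required, 1,488,331 in favor — approved.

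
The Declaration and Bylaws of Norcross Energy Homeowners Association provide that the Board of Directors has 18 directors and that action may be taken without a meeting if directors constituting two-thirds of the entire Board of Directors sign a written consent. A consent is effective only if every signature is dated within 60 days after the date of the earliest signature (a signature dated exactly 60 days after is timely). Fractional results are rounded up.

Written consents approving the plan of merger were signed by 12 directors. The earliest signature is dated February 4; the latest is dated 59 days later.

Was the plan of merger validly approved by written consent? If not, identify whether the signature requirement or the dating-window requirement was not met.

Effective — both the signature and dating-window requirements are satisfied.

Signatures required: two-thirds of 18 — 2/3 of 18 = 12, so 12 needed; 12 signed. Sufficient.
Dating window: the latest signature is 59 days after the earliest; the limit is 60 days. Within the window.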